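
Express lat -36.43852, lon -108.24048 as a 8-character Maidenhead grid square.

DF53vn14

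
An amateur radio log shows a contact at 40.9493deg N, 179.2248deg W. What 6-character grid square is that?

AN00jw

Offset from 180°W / 90°S: lon 0.7752°, lat 130.9493°.
Field: lon ⌊0.7752/20⌋ = 0 → A; lat ⌊130.9493/10⌋ = 13 → N.
Square: lon ⌊0.7752/2⌋ = 0; lat ⌊0.9493/1⌋ = 0.
Subsquare: lon ⌊0.7752/0.0833333⌋ = 9 → j; lat ⌊0.9493/0.0416667⌋ = 22 → w.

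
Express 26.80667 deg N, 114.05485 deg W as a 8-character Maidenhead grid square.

Add 180° to longitude and 90° to latitude: 65.94515, 116.80667.
Field (20°×10°, letters A–R): 65.94515/20 → 3 → D, 116.80667/10 → 11 → L; chars DL.
Square (2°×1°, digits 0–9): 5.94515/2 → 2, 6.80667/1 → 6; chars 26.
Subsquare (5′×2.5′, letters a–x): 1.94515/0.0833333 → 23 → x, 0.80667/0.0416667 → 19 → t; chars xt.
Extended square (30″×15″, digits 0–9): 0.02848/0.00833333 → 3, 0.01500/0.00416667 → 3; chars 33.

DL26xt33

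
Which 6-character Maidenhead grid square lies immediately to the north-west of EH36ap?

Longitude subsquare a = 0; −1 → -1, wraps to 23 = x, carry into square.
Longitude square 3; −1 → 2.
Latitude subsquare p = 15; +1 → 16 = q.

EH26xq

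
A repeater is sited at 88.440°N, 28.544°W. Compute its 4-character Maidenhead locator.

Shift to the Maidenhead origin (180°W, 90°S): lon 151.46, lat 178.44.
Field: 151.46/20 → 7 → H, 178.44/10 → 17 → R; chars HR.
Square: 11.46/2 → 5, 8.44/1 → 8; chars 58.

HR58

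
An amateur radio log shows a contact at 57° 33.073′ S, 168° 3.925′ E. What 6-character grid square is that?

RD42ak

Offset from 180°W / 90°S: lon 348.0654°, lat 32.4488°.
Field: 348.0654/20 → 17 → R, 32.4488/10 → 3 → D; chars RD.
Square: 8.0654/2 → 4, 2.4488/1 → 2; chars 42.
Subsquare: 0.0654/0.0833333 → 0 → a, 0.4488/0.0416667 → 10 → k; chars ak.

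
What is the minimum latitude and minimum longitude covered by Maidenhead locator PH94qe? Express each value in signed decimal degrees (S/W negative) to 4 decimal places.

Field P=15, H=7: +15·20° lon, +7·10° lat → SW at lon 120°, lat -20°.
Square 9, 4: +9·2° lon, +4·1° lat → SW at lon 138°, lat -16°.
Subsquare q=16, e=4: +16·0.0833333° lon, +4·0.0416667° lat → SW at lon 139.333°, lat -15.8333°.
latitude -15.8333, longitude 139.3333.

-15.8333, 139.3333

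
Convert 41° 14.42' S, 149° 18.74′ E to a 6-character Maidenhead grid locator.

QE48ps

Offset from 180°W / 90°S: lon 329.3123°, lat 48.7597°.
Field: 329.3123/20 → 16 → Q, 48.7597/10 → 4 → E; chars QE.
Square: 9.3123/2 → 4, 8.7597/1 → 8; chars 48.
Subsquare: 1.3123/0.0833333 → 15 → p, 0.7597/0.0416667 → 18 → s; chars ps.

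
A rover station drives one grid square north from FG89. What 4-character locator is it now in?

FH80

Latitude square 9; +1 → 10, wraps to 0, carry into field.
Latitude field G = 6; +1 → 7 = H.
The longitude characters are unchanged.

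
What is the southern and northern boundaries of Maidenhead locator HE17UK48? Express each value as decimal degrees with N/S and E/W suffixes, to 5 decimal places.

Field H=7, E=4: +7·20° lon, +4·10° lat → SW at lon -40°, lat -50°.
Square 1, 7: +1·2° lon, +7·1° lat → SW at lon -38°, lat -43°.
Subsquare u=20, k=10: +20·0.0833333° lon, +10·0.0416667° lat → SW at lon -36.3333°, lat -42.5833°.
Extended square 4, 8: +4·0.00833333° lon, +8·0.00416667° lat → SW at lon -36.3°, lat -42.55°.
Cell spans 0.00833333° lon × 0.00416667° lat.
south 42.55000° S, north 42.54583° S.

42.55000° S, 42.54583° S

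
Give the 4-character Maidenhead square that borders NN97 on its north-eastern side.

ON08

Longitude square 9; +1 → 10, wraps to 0, carry into field.
Longitude field N = 13; +1 → 14 = O.
Latitude square 7; +1 → 8.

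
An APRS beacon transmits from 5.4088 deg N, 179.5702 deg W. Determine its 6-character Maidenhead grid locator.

Shift to the Maidenhead origin (180°W, 90°S): lon 0.4298, lat 95.4088.
Field (20°×10°, letters A–R): lon ⌊0.4298/20⌋ = 0 → A; lat ⌊95.4088/10⌋ = 9 → J.
Square (2°×1°, digits 0–9): lon ⌊0.4298/2⌋ = 0; lat ⌊5.4088/1⌋ = 5.
Subsquare (5′×2.5′, letters a–x): lon ⌊0.4298/0.0833333⌋ = 5 → f; lat ⌊0.4088/0.0416667⌋ = 9 → j.

AJ05fj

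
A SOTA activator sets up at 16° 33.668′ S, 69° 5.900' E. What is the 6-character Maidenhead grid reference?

Shift to the Maidenhead origin (180°W, 90°S): lon 249.0983, lat 73.4389.
Field: lon ⌊249.0983/20⌋ = 12 → M; lat ⌊73.4389/10⌋ = 7 → H.
Square: lon ⌊9.0983/2⌋ = 4; lat ⌊3.4389/1⌋ = 3.
Subsquare: lon ⌊1.0983/0.0833333⌋ = 13 → n; lat ⌊0.4389/0.0416667⌋ = 10 → k.

MH43nk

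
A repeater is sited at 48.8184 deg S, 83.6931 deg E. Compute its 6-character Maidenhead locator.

Offset from 180°W / 90°S: lon 263.6931°, lat 41.1816°.
Field: lon ⌊263.6931/20⌋ = 13 → N; lat ⌊41.1816/10⌋ = 4 → E.
Square: lon ⌊3.6931/2⌋ = 1; lat ⌊1.1816/1⌋ = 1.
Subsquare: lon ⌊1.6931/0.0833333⌋ = 20 → u; lat ⌊0.1816/0.0416667⌋ = 4 → e.

NE11ue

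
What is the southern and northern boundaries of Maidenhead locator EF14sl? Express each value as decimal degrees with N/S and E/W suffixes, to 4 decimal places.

35.5417° S, 35.5000° S

Field E=4, F=5: +4·20° lon, +5·10° lat → SW at lon -100°, lat -40°.
Square 1, 4: +1·2° lon, +4·1° lat → SW at lon -98°, lat -36°.
Subsquare s=18, l=11: +18·0.0833333° lon, +11·0.0416667° lat → SW at lon -96.5°, lat -35.5417°.
Cell spans 0.0833333° lon × 0.0416667° lat.
south 35.5417° S, north 35.5000° S.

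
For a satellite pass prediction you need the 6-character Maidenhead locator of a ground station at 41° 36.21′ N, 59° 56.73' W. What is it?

GN01ao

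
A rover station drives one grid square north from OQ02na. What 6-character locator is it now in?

OQ02nb

Latitude subsquare a = 0; +1 → 1 = b.
The longitude characters are unchanged.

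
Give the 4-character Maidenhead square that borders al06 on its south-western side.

RL95

Longitude square 0; −1 → -1, wraps to 9, carry into field.
Longitude field A = 0; −1 → -1, wraps to 17 = R, wrapping around the antimeridian.
Latitude square 6; −1 → 5.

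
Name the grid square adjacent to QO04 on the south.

Latitude square 4; −1 → 3.
The longitude characters are unchanged.

QO03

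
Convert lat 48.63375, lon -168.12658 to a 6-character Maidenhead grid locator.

AN58wp

Shift to the Maidenhead origin (180°W, 90°S): lon 11.8734, lat 138.6337.
Field: 11.8734/20 → 0 → A, 138.6337/10 → 13 → N; chars AN.
Square: 11.8734/2 → 5, 8.6337/1 → 8; chars 58.
Subsquare: 1.8734/0.0833333 → 22 → w, 0.6337/0.0416667 → 15 → p; chars wp.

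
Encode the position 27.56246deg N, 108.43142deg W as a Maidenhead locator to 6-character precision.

DL57sn

Offset from 180°W / 90°S: lon 71.5686°, lat 117.5625°.
Field: lon ⌊71.5686/20⌋ = 3 → D; lat ⌊117.5625/10⌋ = 11 → L.
Square: lon ⌊11.5686/2⌋ = 5; lat ⌊7.5625/1⌋ = 7.
Subsquare: lon ⌊1.5686/0.0833333⌋ = 18 → s; lat ⌊0.5625/0.0416667⌋ = 13 → n.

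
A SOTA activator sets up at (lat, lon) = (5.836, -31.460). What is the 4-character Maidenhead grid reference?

Shift to the Maidenhead origin (180°W, 90°S): lon 148.54, lat 95.84.
Field (20°×10°, letters A–R): 148.54/20 → 7 → H, 95.84/10 → 9 → J; chars HJ.
Square (2°×1°, digits 0–9): 8.54/2 → 4, 5.84/1 → 5; chars 45.

HJ45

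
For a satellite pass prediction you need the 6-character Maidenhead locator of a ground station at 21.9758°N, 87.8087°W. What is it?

Shift to the Maidenhead origin (180°W, 90°S): lon 92.1913, lat 111.9758.
Field: lon ⌊92.1913/20⌋ = 4 → E; lat ⌊111.9758/10⌋ = 11 → L.
Square: lon ⌊12.1913/2⌋ = 6; lat ⌊1.9758/1⌋ = 1.
Subsquare: lon ⌊0.1913/0.0833333⌋ = 2 → c; lat ⌊0.9758/0.0416667⌋ = 23 → x.

EL61cx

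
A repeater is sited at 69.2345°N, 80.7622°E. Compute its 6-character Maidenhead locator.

NP09jf

Offset from 180°W / 90°S: lon 260.7622°, lat 159.2345°.
Field: lon ⌊260.7622/20⌋ = 13 → N; lat ⌊159.2345/10⌋ = 15 → P.
Square: lon ⌊0.7622/2⌋ = 0; lat ⌊9.2345/1⌋ = 9.
Subsquare: lon ⌊0.7622/0.0833333⌋ = 9 → j; lat ⌊0.2345/0.0416667⌋ = 5 → f.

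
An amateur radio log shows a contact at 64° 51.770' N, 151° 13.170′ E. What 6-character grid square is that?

QP54ou

Offset from 180°W / 90°S: lon 331.2195°, lat 154.8628°.
Field (20°×10°, letters A–R): lon ⌊331.2195/20⌋ = 16 → Q; lat ⌊154.8628/10⌋ = 15 → P.
Square (2°×1°, digits 0–9): lon ⌊11.2195/2⌋ = 5; lat ⌊4.8628/1⌋ = 4.
Subsquare (5′×2.5′, letters a–x): lon ⌊1.2195/0.0833333⌋ = 14 → o; lat ⌊0.8628/0.0416667⌋ = 20 → u.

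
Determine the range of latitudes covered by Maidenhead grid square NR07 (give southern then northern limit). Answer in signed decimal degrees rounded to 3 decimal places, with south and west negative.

Field N=13, R=17: +13·20° lon, +17·10° lat → SW at lon 80°, lat 80°.
Square 0, 7: +0·2° lon, +7·1° lat → SW at lon 80°, lat 87°.
Cell spans 2° lon × 1° lat.
south 87.000, north 88.000.

87.000, 88.000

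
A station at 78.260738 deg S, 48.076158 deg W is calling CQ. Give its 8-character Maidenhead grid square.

Shift to the Maidenhead origin (180°W, 90°S): lon 131.92384, lat 11.73926.
Field (20°×10°, letters A–R): 131.92384/20 → 6 → G, 11.73926/10 → 1 → B; chars GB.
Square (2°×1°, digits 0–9): 11.92384/2 → 5, 1.73926/1 → 1; chars 51.
Subsquare (5′×2.5′, letters a–x): 1.92384/0.0833333 → 23 → x, 0.73926/0.0416667 → 17 → r; chars xr.
Extended square (30″×15″, digits 0–9): 0.00718/0.00833333 → 0, 0.03093/0.00416667 → 7; chars 07.

GB51xr07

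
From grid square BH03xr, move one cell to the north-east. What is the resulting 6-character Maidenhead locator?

Longitude subsquare x = 23; +1 → 24, wraps to 0 = a, carry into square.
Longitude square 0; +1 → 1.
Latitude subsquare r = 17; +1 → 18 = s.

BH13as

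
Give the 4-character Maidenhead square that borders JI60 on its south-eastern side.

Longitude square 6; +1 → 7.
Latitude square 0; −1 → -1, wraps to 9, carry into field.
Latitude field I = 8; −1 → 7 = H.

JH79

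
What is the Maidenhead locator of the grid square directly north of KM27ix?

KM28ia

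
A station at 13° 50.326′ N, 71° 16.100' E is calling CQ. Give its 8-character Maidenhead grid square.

Offset from 180°W / 90°S: lon 251.26833°, lat 103.83877°.
Field (20°×10°, letters A–R): lon ⌊251.26833/20⌋ = 12 → M; lat ⌊103.83877/10⌋ = 10 → K.
Square (2°×1°, digits 0–9): lon ⌊11.26833/2⌋ = 5; lat ⌊3.83877/1⌋ = 3.
Subsquare (5′×2.5′, letters a–x): lon ⌊1.26833/0.0833333⌋ = 15 → p; lat ⌊0.83877/0.0416667⌋ = 20 → u.
Extended square (30″×15″, digits 0–9): lon ⌊0.01833/0.00833333⌋ = 2; lat ⌊0.00543/0.00416667⌋ = 1.

MK53pu21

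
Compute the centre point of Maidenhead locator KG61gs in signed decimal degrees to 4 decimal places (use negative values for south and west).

-28.2292, 32.5417

Field K=10, G=6: +10·20° lon, +6·10° lat → SW at lon 20°, lat -30°.
Square 6, 1: +6·2° lon, +1·1° lat → SW at lon 32°, lat -29°.
Subsquare g=6, s=18: +6·0.0833333° lon, +18·0.0416667° lat → SW at lon 32.5°, lat -28.25°.
Cell spans 0.0833333° lon × 0.0416667° lat. Centre is SW corner plus half of each.
latitude -28.2292, longitude 32.5417.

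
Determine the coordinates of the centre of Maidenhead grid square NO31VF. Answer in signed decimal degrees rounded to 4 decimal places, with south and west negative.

Field N=13, O=14: +13·20° lon, +14·10° lat → SW at lon 80°, lat 50°.
Square 3, 1: +3·2° lon, +1·1° lat → SW at lon 86°, lat 51°.
Subsquare v=21, f=5: +21·0.0833333° lon, +5·0.0416667° lat → SW at lon 87.75°, lat 51.2083°.
Cell spans 0.0833333° lon × 0.0416667° lat. Centre is SW corner plus half of each.
latitude 51.2292, longitude 87.7917.

51.2292, 87.7917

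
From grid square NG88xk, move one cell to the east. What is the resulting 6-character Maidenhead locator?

NG98ak

Longitude subsquare x = 23; +1 → 24, wraps to 0 = a, carry into square.
Longitude square 8; +1 → 9.
The latitude characters are unchanged.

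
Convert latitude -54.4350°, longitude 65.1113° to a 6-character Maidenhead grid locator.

MD25nn

Offset from 180°W / 90°S: lon 245.1113°, lat 35.5650°.
Field (20°×10°, letters A–R): 245.1113/20 → 12 → M, 35.5650/10 → 3 → D; chars MD.
Square (2°×1°, digits 0–9): 5.1113/2 → 2, 5.5650/1 → 5; chars 25.
Subsquare (5′×2.5′, letters a–x): 1.1113/0.0833333 → 13 → n, 0.5650/0.0416667 → 13 → n; chars nn.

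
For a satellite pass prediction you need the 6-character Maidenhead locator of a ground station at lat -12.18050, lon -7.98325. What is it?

Offset from 180°W / 90°S: lon 172.0168°, lat 77.8195°.
Field (20°×10°, letters A–R): lon ⌊172.0168/20⌋ = 8 → I; lat ⌊77.8195/10⌋ = 7 → H.
Square (2°×1°, digits 0–9): lon ⌊12.0168/2⌋ = 6; lat ⌊7.8195/1⌋ = 7.
Subsquare (5′×2.5′, letters a–x): lon ⌊0.0168/0.0833333⌋ = 0 → a; lat ⌊0.8195/0.0416667⌋ = 19 → t.

IH67at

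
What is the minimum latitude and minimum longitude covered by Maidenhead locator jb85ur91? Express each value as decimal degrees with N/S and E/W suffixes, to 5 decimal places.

74.28750° S, 17.74167° E

Field J=9, B=1: +9·20° lon, +1·10° lat → SW at lon 0°, lat -80°.
Square 8, 5: +8·2° lon, +5·1° lat → SW at lon 16°, lat -75°.
Subsquare u=20, r=17: +20·0.0833333° lon, +17·0.0416667° lat → SW at lon 17.6667°, lat -74.2917°.
Extended square 9, 1: +9·0.00833333° lon, +1·0.00416667° lat → SW at lon 17.7417°, lat -74.2875°.
latitude 74.28750° S, longitude 17.74167° E.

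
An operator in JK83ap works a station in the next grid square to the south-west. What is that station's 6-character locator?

Longitude subsquare a = 0; −1 → -1, wraps to 23 = x, carry into square.
Longitude square 8; −1 → 7.
Latitude subsquare p = 15; −1 → 14 = o.

JK73xo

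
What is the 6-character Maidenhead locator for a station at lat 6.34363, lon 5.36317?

JJ26qi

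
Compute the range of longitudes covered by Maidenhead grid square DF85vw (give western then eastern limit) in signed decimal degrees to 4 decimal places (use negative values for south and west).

-102.2500, -102.1667

Field D=3, F=5: +3·20° lon, +5·10° lat → SW at lon -120°, lat -40°.
Square 8, 5: +8·2° lon, +5·1° lat → SW at lon -104°, lat -35°.
Subsquare v=21, w=22: +21·0.0833333° lon, +22·0.0416667° lat → SW at lon -102.25°, lat -34.0833°.
Cell spans 0.0833333° lon × 0.0416667° lat.
west -102.2500, east -102.1667.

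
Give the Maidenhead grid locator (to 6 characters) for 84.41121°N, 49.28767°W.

GR54ij

Shift to the Maidenhead origin (180°W, 90°S): lon 130.7123, lat 174.4112.
Field: 130.7123/20 → 6 → G, 174.4112/10 → 17 → R; chars GR.
Square: 10.7123/2 → 5, 4.4112/1 → 4; chars 54.
Subsquare: 0.7123/0.0833333 → 8 → i, 0.4112/0.0416667 → 9 → j; chars ij.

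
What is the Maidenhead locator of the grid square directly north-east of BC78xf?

BC88ag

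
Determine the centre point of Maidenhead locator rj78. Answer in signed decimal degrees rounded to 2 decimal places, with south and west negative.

Field R=17, J=9: +17·20° lon, +9·10° lat → SW at lon 160°, lat 0°.
Square 7, 8: +7·2° lon, +8·1° lat → SW at lon 174°, lat 8°.
Cell spans 2° lon × 1° lat. Centre is SW corner plus half of each.
latitude 8.50, longitude 175.00.

8.50, 175.00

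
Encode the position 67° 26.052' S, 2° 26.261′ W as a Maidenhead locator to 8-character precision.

IC82sn75

Shift to the Maidenhead origin (180°W, 90°S): lon 177.56232, lat 22.56580.
Field: lon ⌊177.56232/20⌋ = 8 → I; lat ⌊22.56580/10⌋ = 2 → C.
Square: lon ⌊17.56232/2⌋ = 8; lat ⌊2.56580/1⌋ = 2.
Subsquare: lon ⌊1.56232/0.0833333⌋ = 18 → s; lat ⌊0.56580/0.0416667⌋ = 13 → n.
Extended square: lon ⌊0.06232/0.00833333⌋ = 7; lat ⌊0.02413/0.00416667⌋ = 5.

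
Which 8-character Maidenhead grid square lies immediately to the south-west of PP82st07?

PP82rt96

Longitude extended square 0; −1 → -1, wraps to 9, carry into subsquare.
Longitude subsquare s = 18; −1 → 17 = r.
Latitude extended square 7; −1 → 6.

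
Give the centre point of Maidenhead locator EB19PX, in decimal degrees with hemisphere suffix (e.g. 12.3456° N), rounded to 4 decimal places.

Field E=4, B=1: +4·20° lon, +1·10° lat → SW at lon -100°, lat -80°.
Square 1, 9: +1·2° lon, +9·1° lat → SW at lon -98°, lat -71°.
Subsquare p=15, x=23: +15·0.0833333° lon, +23·0.0416667° lat → SW at lon -96.75°, lat -70.0417°.
Cell spans 0.0833333° lon × 0.0416667° lat. Centre is SW corner plus half of each.
latitude 70.0208° S, longitude 96.7083° W.

70.0208° S, 96.7083° W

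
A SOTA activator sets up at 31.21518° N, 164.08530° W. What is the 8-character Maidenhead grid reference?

AM71wf91

Shift to the Maidenhead origin (180°W, 90°S): lon 15.91470, lat 121.21518.
Field: 15.91470/20 → 0 → A, 121.21518/10 → 12 → M; chars AM.
Square: 15.91470/2 → 7, 1.21518/1 → 1; chars 71.
Subsquare: 1.91470/0.0833333 → 22 → w, 0.21518/0.0416667 → 5 → f; chars wf.
Extended square: 0.08137/0.00833333 → 9, 0.00685/0.00416667 → 1; chars 91.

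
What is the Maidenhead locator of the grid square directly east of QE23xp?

QE33ap

Longitude subsquare x = 23; +1 → 24, wraps to 0 = a, carry into square.
Longitude square 2; +1 → 3.
The latitude characters are unchanged.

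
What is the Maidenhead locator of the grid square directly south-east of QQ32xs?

QQ42ar

Longitude subsquare x = 23; +1 → 24, wraps to 0 = a, carry into square.
Longitude square 3; +1 → 4.
Latitude subsquare s = 18; −1 → 17 = r.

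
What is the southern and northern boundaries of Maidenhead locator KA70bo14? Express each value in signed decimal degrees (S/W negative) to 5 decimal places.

-89.40000, -89.39583

Field K=10, A=0: +10·20° lon, +0·10° lat → SW at lon 20°, lat -90°.
Square 7, 0: +7·2° lon, +0·1° lat → SW at lon 34°, lat -90°.
Subsquare b=1, o=14: +1·0.0833333° lon, +14·0.0416667° lat → SW at lon 34.0833°, lat -89.4167°.
Extended square 1, 4: +1·0.00833333° lon, +4·0.00416667° lat → SW at lon 34.0917°, lat -89.4°.
Cell spans 0.00833333° lon × 0.00416667° lat.
south -89.40000, north -89.39583.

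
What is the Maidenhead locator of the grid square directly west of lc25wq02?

Longitude extended square 0; −1 → -1, wraps to 9, carry into subsquare.
Longitude subsquare w = 22; −1 → 21 = v.
The latitude characters are unchanged.

LC25vq92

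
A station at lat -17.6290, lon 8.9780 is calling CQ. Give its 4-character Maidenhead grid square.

Offset from 180°W / 90°S: lon 188.98°, lat 72.37°.
Field (20°×10°, letters A–R): lon ⌊188.98/20⌋ = 9 → J; lat ⌊72.37/10⌋ = 7 → H.
Square (2°×1°, digits 0–9): lon ⌊8.98/2⌋ = 4; lat ⌊2.37/1⌋ = 2.

JH42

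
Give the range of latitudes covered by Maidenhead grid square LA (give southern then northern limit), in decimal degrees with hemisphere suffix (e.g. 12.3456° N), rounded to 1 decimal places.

90.0° S, 80.0° S

Field L=11, A=0: +11·20° lon, +0·10° lat → SW at lon 40°, lat -90°.
Cell spans 20° lon × 10° lat.
south 90.0° S, north 80.0° S.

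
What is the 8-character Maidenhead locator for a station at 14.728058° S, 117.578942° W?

Shift to the Maidenhead origin (180°W, 90°S): lon 62.42106, lat 75.27194.
Field: lon ⌊62.42106/20⌋ = 3 → D; lat ⌊75.27194/10⌋ = 7 → H.
Square: lon ⌊2.42106/2⌋ = 1; lat ⌊5.27194/1⌋ = 5.
Subsquare: lon ⌊0.42106/0.0833333⌋ = 5 → f; lat ⌊0.27194/0.0416667⌋ = 6 → g.
Extended square: lon ⌊0.00439/0.00833333⌋ = 0; lat ⌊0.02194/0.00416667⌋ = 5.

DH15fg05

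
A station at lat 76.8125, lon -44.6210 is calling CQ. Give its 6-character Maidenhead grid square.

Offset from 180°W / 90°S: lon 135.3790°, lat 166.8125°.
Field: 135.3790/20 → 6 → G, 166.8125/10 → 16 → Q; chars GQ.
Square: 15.3790/2 → 7, 6.8125/1 → 6; chars 76.
Subsquare: 1.3790/0.0833333 → 16 → q, 0.8125/0.0416667 → 19 → t; chars qt.

GQ76qt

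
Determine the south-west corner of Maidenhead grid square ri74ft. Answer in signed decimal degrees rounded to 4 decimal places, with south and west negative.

Field R=17, I=8: +17·20° lon, +8·10° lat → SW at lon 160°, lat -10°.
Square 7, 4: +7·2° lon, +4·1° lat → SW at lon 174°, lat -6°.
Subsquare f=5, t=19: +5·0.0833333° lon, +19·0.0416667° lat → SW at lon 174.417°, lat -5.20833°.
latitude -5.2083, longitude 174.4167.

-5.2083, 174.4167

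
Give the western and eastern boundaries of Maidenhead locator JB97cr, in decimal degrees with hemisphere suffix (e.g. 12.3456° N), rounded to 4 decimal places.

18.1667° E, 18.2500° E

Field J=9, B=1: +9·20° lon, +1·10° lat → SW at lon 0°, lat -80°.
Square 9, 7: +9·2° lon, +7·1° lat → SW at lon 18°, lat -73°.
Subsquare c=2, r=17: +2·0.0833333° lon, +17·0.0416667° lat → SW at lon 18.1667°, lat -72.2917°.
Cell spans 0.0833333° lon × 0.0416667° lat.
west 18.1667° E, east 18.2500° E.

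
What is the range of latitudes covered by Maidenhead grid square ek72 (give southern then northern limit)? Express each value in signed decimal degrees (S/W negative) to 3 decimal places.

Field E=4, K=10: +4·20° lon, +10·10° lat → SW at lon -100°, lat 10°.
Square 7, 2: +7·2° lon, +2·1° lat → SW at lon -86°, lat 12°.
Cell spans 2° lon × 1° lat.
south 12.000, north 13.000.

12.000, 13.000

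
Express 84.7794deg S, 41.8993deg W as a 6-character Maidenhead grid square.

Shift to the Maidenhead origin (180°W, 90°S): lon 138.1007, lat 5.2206.
Field: lon ⌊138.1007/20⌋ = 6 → G; lat ⌊5.2206/10⌋ = 0 → A.
Square: lon ⌊18.1007/2⌋ = 9; lat ⌊5.2206/1⌋ = 5.
Subsquare: lon ⌊0.1007/0.0833333⌋ = 1 → b; lat ⌊0.2206/0.0416667⌋ = 5 → f.

GA95bf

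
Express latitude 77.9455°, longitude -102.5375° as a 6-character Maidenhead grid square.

DQ87rw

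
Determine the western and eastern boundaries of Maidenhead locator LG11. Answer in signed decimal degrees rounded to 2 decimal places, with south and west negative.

Field L=11, G=6: +11·20° lon, +6·10° lat → SW at lon 40°, lat -30°.
Square 1, 1: +1·2° lon, +1·1° lat → SW at lon 42°, lat -29°.
Cell spans 2° lon × 1° lat.
west 42.00, east 44.00.

42.00, 44.00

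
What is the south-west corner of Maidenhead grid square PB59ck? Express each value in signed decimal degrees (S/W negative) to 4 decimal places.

-70.5833, 130.1667

Field P=15, B=1: +15·20° lon, +1·10° lat → SW at lon 120°, lat -80°.
Square 5, 9: +5·2° lon, +9·1° lat → SW at lon 130°, lat -71°.
Subsquare c=2, k=10: +2·0.0833333° lon, +10·0.0416667° lat → SW at lon 130.167°, lat -70.5833°.
latitude -70.5833, longitude 130.1667.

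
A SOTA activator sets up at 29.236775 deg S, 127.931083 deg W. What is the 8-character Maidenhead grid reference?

Shift to the Maidenhead origin (180°W, 90°S): lon 52.06892, lat 60.76322.
Field (20°×10°, letters A–R): 52.06892/20 → 2 → C, 60.76322/10 → 6 → G; chars CG.
Square (2°×1°, digits 0–9): 12.06892/2 → 6, 0.76322/1 → 0; chars 60.
Subsquare (5′×2.5′, letters a–x): 0.06892/0.0833333 → 0 → a, 0.76322/0.0416667 → 18 → s; chars as.
Extended square (30″×15″, digits 0–9): 0.06892/0.00833333 → 8, 0.01322/0.00416667 → 3; chars 83.

CG60as83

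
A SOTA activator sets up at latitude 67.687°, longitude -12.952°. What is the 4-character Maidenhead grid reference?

Shift to the Maidenhead origin (180°W, 90°S): lon 167.05, lat 157.69.
Field: lon ⌊167.05/20⌋ = 8 → I; lat ⌊157.69/10⌋ = 15 → P.
Square: lon ⌊7.05/2⌋ = 3; lat ⌊7.69/1⌋ = 7.

IP37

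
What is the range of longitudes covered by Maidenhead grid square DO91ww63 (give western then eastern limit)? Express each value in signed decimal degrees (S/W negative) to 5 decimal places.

Field D=3, O=14: +3·20° lon, +14·10° lat → SW at lon -120°, lat 50°.
Square 9, 1: +9·2° lon, +1·1° lat → SW at lon -102°, lat 51°.
Subsquare w=22, w=22: +22·0.0833333° lon, +22·0.0416667° lat → SW at lon -100.167°, lat 51.9167°.
Extended square 6, 3: +6·0.00833333° lon, +3·0.00416667° lat → SW at lon -100.117°, lat 51.9292°.
Cell spans 0.00833333° lon × 0.00416667° lat.
west -100.11667, east -100.10833.

-100.11667, -100.10833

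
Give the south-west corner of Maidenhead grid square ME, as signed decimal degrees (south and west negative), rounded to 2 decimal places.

Field M=12, E=4: +12·20° lon, +4·10° lat → SW at lon 60°, lat -50°.
latitude -50.00, longitude 60.00.

-50.00, 60.00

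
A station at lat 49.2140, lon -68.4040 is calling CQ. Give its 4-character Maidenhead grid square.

Offset from 180°W / 90°S: lon 111.60°, lat 139.21°.
Field: lon ⌊111.60/20⌋ = 5 → F; lat ⌊139.21/10⌋ = 13 → N.
Square: lon ⌊11.60/2⌋ = 5; lat ⌊9.21/1⌋ = 9.

FN59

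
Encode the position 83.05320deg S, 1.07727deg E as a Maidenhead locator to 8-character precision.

JA06mw97

Add 180° to longitude and 90° to latitude: 181.07727, 6.94680.
Field: lon ⌊181.07727/20⌋ = 9 → J; lat ⌊6.94680/10⌋ = 0 → A.
Square: lon ⌊1.07727/2⌋ = 0; lat ⌊6.94680/1⌋ = 6.
Subsquare: lon ⌊1.07727/0.0833333⌋ = 12 → m; lat ⌊0.94680/0.0416667⌋ = 22 → w.
Extended square: lon ⌊0.07727/0.00833333⌋ = 9; lat ⌊0.03013/0.00416667⌋ = 7.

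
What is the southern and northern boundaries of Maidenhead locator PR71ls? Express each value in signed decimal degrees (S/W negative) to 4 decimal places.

81.7500, 81.7917

Field P=15, R=17: +15·20° lon, +17·10° lat → SW at lon 120°, lat 80°.
Square 7, 1: +7·2° lon, +1·1° lat → SW at lon 134°, lat 81°.
Subsquare l=11, s=18: +11·0.0833333° lon, +18·0.0416667° lat → SW at lon 134.917°, lat 81.75°.
Cell spans 0.0833333° lon × 0.0416667° lat.
south 81.7500, north 81.7917.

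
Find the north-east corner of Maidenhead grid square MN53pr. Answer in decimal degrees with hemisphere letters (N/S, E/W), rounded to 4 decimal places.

43.7500° N, 71.3333° E

Field M=12, N=13: +12·20° lon, +13·10° lat → SW at lon 60°, lat 40°.
Square 5, 3: +5·2° lon, +3·1° lat → SW at lon 70°, lat 43°.
Subsquare p=15, r=17: +15·0.0833333° lon, +17·0.0416667° lat → SW at lon 71.25°, lat 43.7083°.
Cell spans 0.0833333° lon × 0.0416667° lat. NE corner is SW corner plus one full cell.
latitude 43.7500° N, longitude 71.3333° E.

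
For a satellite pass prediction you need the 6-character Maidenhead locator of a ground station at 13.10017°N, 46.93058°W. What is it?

Offset from 180°W / 90°S: lon 133.0694°, lat 103.1002°.
Field (20°×10°, letters A–R): lon ⌊133.0694/20⌋ = 6 → G; lat ⌊103.1002/10⌋ = 10 → K.
Square (2°×1°, digits 0–9): lon ⌊13.0694/2⌋ = 6; lat ⌊3.1002/1⌋ = 3.
Subsquare (5′×2.5′, letters a–x): lon ⌊1.0694/0.0833333⌋ = 12 → m; lat ⌊0.1002/0.0416667⌋ = 2 → c.

GK63mc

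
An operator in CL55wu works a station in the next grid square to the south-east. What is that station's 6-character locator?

CL55xt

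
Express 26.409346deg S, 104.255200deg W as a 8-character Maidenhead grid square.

Offset from 180°W / 90°S: lon 75.74480°, lat 63.59065°.
Field (20°×10°, letters A–R): lon ⌊75.74480/20⌋ = 3 → D; lat ⌊63.59065/10⌋ = 6 → G.
Square (2°×1°, digits 0–9): lon ⌊15.74480/2⌋ = 7; lat ⌊3.59065/1⌋ = 3.
Subsquare (5′×2.5′, letters a–x): lon ⌊1.74480/0.0833333⌋ = 20 → u; lat ⌊0.59065/0.0416667⌋ = 14 → o.
Extended square (30″×15″, digits 0–9): lon ⌊0.07813/0.00833333⌋ = 9; lat ⌊0.00732/0.00416667⌋ = 1.

DG73uo91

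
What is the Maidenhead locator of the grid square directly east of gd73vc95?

GD73wc05

Longitude extended square 9; +1 → 10, wraps to 0, carry into subsquare.
Longitude subsquare v = 21; +1 → 22 = w.
The latitude characters are unchanged.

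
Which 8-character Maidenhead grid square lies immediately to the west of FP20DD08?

FP20cd98

Longitude extended square 0; −1 → -1, wraps to 9, carry into subsquare.
Longitude subsquare d = 3; −1 → 2 = c.
The latitude characters are unchanged.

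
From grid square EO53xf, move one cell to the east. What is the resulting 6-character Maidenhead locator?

Longitude subsquare x = 23; +1 → 24, wraps to 0 = a, carry into square.
Longitude square 5; +1 → 6.
The latitude characters are unchanged.

EO63af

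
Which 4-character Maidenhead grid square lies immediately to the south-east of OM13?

OM22

Longitude square 1; +1 → 2.
Latitude square 3; −1 → 2.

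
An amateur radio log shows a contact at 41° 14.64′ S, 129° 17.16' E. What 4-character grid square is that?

Shift to the Maidenhead origin (180°W, 90°S): lon 309.29, lat 48.76.
Field: 309.29/20 → 15 → P, 48.76/10 → 4 → E; chars PE.
Square: 9.29/2 → 4, 8.76/1 → 8; chars 48.

PE48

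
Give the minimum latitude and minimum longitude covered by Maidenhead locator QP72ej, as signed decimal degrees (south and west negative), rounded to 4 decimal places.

62.3750, 154.3333

Field Q=16, P=15: +16·20° lon, +15·10° lat → SW at lon 140°, lat 60°.
Square 7, 2: +7·2° lon, +2·1° lat → SW at lon 154°, lat 62°.
Subsquare e=4, j=9: +4·0.0833333° lon, +9·0.0416667° lat → SW at lon 154.333°, lat 62.375°.
latitude 62.3750, longitude 154.3333.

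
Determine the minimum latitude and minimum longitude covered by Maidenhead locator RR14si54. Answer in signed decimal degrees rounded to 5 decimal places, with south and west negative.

84.35000, 163.54167

Field R=17, R=17: +17·20° lon, +17·10° lat → SW at lon 160°, lat 80°.
Square 1, 4: +1·2° lon, +4·1° lat → SW at lon 162°, lat 84°.
Subsquare s=18, i=8: +18·0.0833333° lon, +8·0.0416667° lat → SW at lon 163.5°, lat 84.3333°.
Extended square 5, 4: +5·0.00833333° lon, +4·0.00416667° lat → SW at lon 163.542°, lat 84.35°.
latitude 84.35000, longitude 163.54167.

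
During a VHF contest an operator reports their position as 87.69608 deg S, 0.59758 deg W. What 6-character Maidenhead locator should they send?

IA92qh

Shift to the Maidenhead origin (180°W, 90°S): lon 179.4024, lat 2.3039.
Field: lon ⌊179.4024/20⌋ = 8 → I; lat ⌊2.3039/10⌋ = 0 → A.
Square: lon ⌊19.4024/2⌋ = 9; lat ⌊2.3039/1⌋ = 2.
Subsquare: lon ⌊1.4024/0.0833333⌋ = 16 → q; lat ⌊0.3039/0.0416667⌋ = 7 → h.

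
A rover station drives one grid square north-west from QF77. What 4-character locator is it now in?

QF68

Longitude square 7; −1 → 6.
Latitude square 7; +1 → 8.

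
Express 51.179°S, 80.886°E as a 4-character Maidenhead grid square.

ND08

Add 180° to longitude and 90° to latitude: 260.89, 38.82.
Field: 260.89/20 → 13 → N, 38.82/10 → 3 → D; chars ND.
Square: 0.89/2 → 0, 8.82/1 → 8; chars 08.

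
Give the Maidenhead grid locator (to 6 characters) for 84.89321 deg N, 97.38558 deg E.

Add 180° to longitude and 90° to latitude: 277.3856, 174.8932.
Field: 277.3856/20 → 13 → N, 174.8932/10 → 17 → R; chars NR.
Square: 17.3856/2 → 8, 4.8932/1 → 4; chars 84.
Subsquare: 1.3856/0.0833333 → 16 → q, 0.8932/0.0416667 → 21 → v; chars qv.

NR84qv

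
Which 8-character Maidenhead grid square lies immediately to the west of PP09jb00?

PP09ib90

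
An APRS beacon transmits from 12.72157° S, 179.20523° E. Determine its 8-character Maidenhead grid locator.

RH97og46

Add 180° to longitude and 90° to latitude: 359.20523, 77.27843.
Field (20°×10°, letters A–R): lon ⌊359.20523/20⌋ = 17 → R; lat ⌊77.27843/10⌋ = 7 → H.
Square (2°×1°, digits 0–9): lon ⌊19.20523/2⌋ = 9; lat ⌊7.27843/1⌋ = 7.
Subsquare (5′×2.5′, letters a–x): lon ⌊1.20523/0.0833333⌋ = 14 → o; lat ⌊0.27843/0.0416667⌋ = 6 → g.
Extended square (30″×15″, digits 0–9): lon ⌊0.03856/0.00833333⌋ = 4; lat ⌊0.02843/0.00416667⌋ = 6.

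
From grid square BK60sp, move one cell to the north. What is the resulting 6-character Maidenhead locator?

BK60sq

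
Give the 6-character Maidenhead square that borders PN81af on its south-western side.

PN71xe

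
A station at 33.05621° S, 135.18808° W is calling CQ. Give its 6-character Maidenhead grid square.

CF26jw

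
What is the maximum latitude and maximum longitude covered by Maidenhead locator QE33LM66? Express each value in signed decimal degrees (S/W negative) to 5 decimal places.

Field Q=16, E=4: +16·20° lon, +4·10° lat → SW at lon 140°, lat -50°.
Square 3, 3: +3·2° lon, +3·1° lat → SW at lon 146°, lat -47°.
Subsquare l=11, m=12: +11·0.0833333° lon, +12·0.0416667° lat → SW at lon 146.917°, lat -46.5°.
Extended square 6, 6: +6·0.00833333° lon, +6·0.00416667° lat → SW at lon 146.967°, lat -46.475°.
Cell spans 0.00833333° lon × 0.00416667° lat. NE corner is SW corner plus one full cell.
latitude -46.47083, longitude 146.97500.

-46.47083, 146.97500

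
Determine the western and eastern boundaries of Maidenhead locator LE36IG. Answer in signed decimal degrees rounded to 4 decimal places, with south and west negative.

46.6667, 46.7500

Field L=11, E=4: +11·20° lon, +4·10° lat → SW at lon 40°, lat -50°.
Square 3, 6: +3·2° lon, +6·1° lat → SW at lon 46°, lat -44°.
Subsquare i=8, g=6: +8·0.0833333° lon, +6·0.0416667° lat → SW at lon 46.6667°, lat -43.75°.
Cell spans 0.0833333° lon × 0.0416667° lat.
west 46.6667, east 46.7500.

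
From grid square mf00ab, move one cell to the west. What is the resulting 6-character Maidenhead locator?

Longitude subsquare a = 0; −1 → -1, wraps to 23 = x, carry into square.
Longitude square 0; −1 → -1, wraps to 9, carry into field.
Longitude field M = 12; −1 → 11 = L.
The latitude characters are unchanged.

LF90xb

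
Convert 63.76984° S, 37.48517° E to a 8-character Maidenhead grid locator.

Offset from 180°W / 90°S: lon 217.48517°, lat 26.23016°.
Field (20°×10°, letters A–R): 217.48517/20 → 10 → K, 26.23016/10 → 2 → C; chars KC.
Square (2°×1°, digits 0–9): 17.48517/2 → 8, 6.23016/1 → 6; chars 86.
Subsquare (5′×2.5′, letters a–x): 1.48517/0.0833333 → 17 → r, 0.23016/0.0416667 → 5 → f; chars rf.
Extended square (30″×15″, digits 0–9): 0.06850/0.00833333 → 8, 0.02183/0.00416667 → 5; chars 85.

KC86rf85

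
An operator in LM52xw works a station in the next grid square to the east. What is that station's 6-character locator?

LM62aw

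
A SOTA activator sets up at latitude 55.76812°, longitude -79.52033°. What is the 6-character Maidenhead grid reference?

Add 180° to longitude and 90° to latitude: 100.4797, 145.7681.
Field: 100.4797/20 → 5 → F, 145.7681/10 → 14 → O; chars FO.
Square: 0.4797/2 → 0, 5.7681/1 → 5; chars 05.
Subsquare: 0.4797/0.0833333 → 5 → f, 0.7681/0.0416667 → 18 → s; chars fs.

FO05fs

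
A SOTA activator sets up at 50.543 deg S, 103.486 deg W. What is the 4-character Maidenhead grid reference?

Offset from 180°W / 90°S: lon 76.51°, lat 39.46°.
Field: lon ⌊76.51/20⌋ = 3 → D; lat ⌊39.46/10⌋ = 3 → D.
Square: lon ⌊16.51/2⌋ = 8; lat ⌊9.46/1⌋ = 9.

DD89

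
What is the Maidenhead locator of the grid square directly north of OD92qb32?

Latitude extended square 2; +1 → 3.
The longitude characters are unchanged.

OD92qb33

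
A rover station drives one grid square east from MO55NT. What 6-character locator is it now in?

Longitude subsquare n = 13; +1 → 14 = o.
The latitude characters are unchanged.

MO55ot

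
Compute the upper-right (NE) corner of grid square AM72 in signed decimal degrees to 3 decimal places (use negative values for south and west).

Field A=0, M=12: +0·20° lon, +12·10° lat → SW at lon -180°, lat 30°.
Square 7, 2: +7·2° lon, +2·1° lat → SW at lon -166°, lat 32°.
Cell spans 2° lon × 1° lat. NE corner is SW corner plus one full cell.
latitude 33.000, longitude -164.000.

33.000, -164.000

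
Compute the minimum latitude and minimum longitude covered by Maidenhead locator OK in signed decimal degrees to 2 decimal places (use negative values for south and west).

10.00, 100.00

Field O=14, K=10: +14·20° lon, +10·10° lat → SW at lon 100°, lat 10°.
latitude 10.00, longitude 100.00.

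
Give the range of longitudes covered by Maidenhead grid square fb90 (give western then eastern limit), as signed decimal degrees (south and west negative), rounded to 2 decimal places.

Field F=5, B=1: +5·20° lon, +1·10° lat → SW at lon -80°, lat -80°.
Square 9, 0: +9·2° lon, +0·1° lat → SW at lon -62°, lat -80°.
Cell spans 2° lon × 1° lat.
west -62.00, east -60.00.

-62.00, -60.00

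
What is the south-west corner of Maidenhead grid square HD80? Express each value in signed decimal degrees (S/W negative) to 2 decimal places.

-60.00, -24.00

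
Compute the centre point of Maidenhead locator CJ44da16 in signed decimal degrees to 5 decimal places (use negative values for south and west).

4.02708, -131.73750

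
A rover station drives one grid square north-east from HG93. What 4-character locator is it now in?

Longitude square 9; +1 → 10, wraps to 0, carry into field.
Longitude field H = 7; +1 → 8 = I.
Latitude square 3; +1 → 4.

IG04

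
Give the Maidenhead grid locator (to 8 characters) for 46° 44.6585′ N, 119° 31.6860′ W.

DN06fr68

Shift to the Maidenhead origin (180°W, 90°S): lon 60.47190, lat 136.74431.
Field (20°×10°, letters A–R): lon ⌊60.47190/20⌋ = 3 → D; lat ⌊136.74431/10⌋ = 13 → N.
Square (2°×1°, digits 0–9): lon ⌊0.47190/2⌋ = 0; lat ⌊6.74431/1⌋ = 6.
Subsquare (5′×2.5′, letters a–x): lon ⌊0.47190/0.0833333⌋ = 5 → f; lat ⌊0.74431/0.0416667⌋ = 17 → r.
Extended square (30″×15″, digits 0–9): lon ⌊0.05523/0.00833333⌋ = 6; lat ⌊0.03597/0.00416667⌋ = 8.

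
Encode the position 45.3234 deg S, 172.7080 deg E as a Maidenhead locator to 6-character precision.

RE64iq

Shift to the Maidenhead origin (180°W, 90°S): lon 352.7080, lat 44.6766.
Field: 352.7080/20 → 17 → R, 44.6766/10 → 4 → E; chars RE.
Square: 12.7080/2 → 6, 4.6766/1 → 4; chars 64.
Subsquare: 0.7080/0.0833333 → 8 → i, 0.6766/0.0416667 → 16 → q; chars iq.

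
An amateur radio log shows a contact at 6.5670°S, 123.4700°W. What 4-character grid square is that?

CI83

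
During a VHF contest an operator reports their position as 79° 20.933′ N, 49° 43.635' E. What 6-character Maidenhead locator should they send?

Add 180° to longitude and 90° to latitude: 229.7272, 169.3489.
Field: lon ⌊229.7272/20⌋ = 11 → L; lat ⌊169.3489/10⌋ = 16 → Q.
Square: lon ⌊9.7272/2⌋ = 4; lat ⌊9.3489/1⌋ = 9.
Subsquare: lon ⌊1.7272/0.0833333⌋ = 20 → u; lat ⌊0.3489/0.0416667⌋ = 8 → i.

LQ49ui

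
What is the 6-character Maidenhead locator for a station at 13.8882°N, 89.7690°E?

Shift to the Maidenhead origin (180°W, 90°S): lon 269.7690, lat 103.8882.
Field: lon ⌊269.7690/20⌋ = 13 → N; lat ⌊103.8882/10⌋ = 10 → K.
Square: lon ⌊9.7690/2⌋ = 4; lat ⌊3.8882/1⌋ = 3.
Subsquare: lon ⌊1.7690/0.0833333⌋ = 21 → v; lat ⌊0.8882/0.0416667⌋ = 21 → v.

NK43vv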